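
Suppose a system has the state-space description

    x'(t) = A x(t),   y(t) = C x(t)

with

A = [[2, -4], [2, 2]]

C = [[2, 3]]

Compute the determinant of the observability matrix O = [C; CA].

CA = [[10, -2]]
Observability matrix O = [C; CA] = [[2, 3], [10, -2]]
det(O) = 2·(-2) - 3·10 = -4 - 30 = -34
Since det(O) ≠ 0, rank(O) = 2 and the system is completely observable.

-34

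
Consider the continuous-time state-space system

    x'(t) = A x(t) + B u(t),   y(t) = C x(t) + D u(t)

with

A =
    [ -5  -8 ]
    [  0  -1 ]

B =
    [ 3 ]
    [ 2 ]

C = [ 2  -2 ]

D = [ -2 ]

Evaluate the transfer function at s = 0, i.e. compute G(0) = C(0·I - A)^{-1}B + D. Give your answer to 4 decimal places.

G(0) = C(-A)^{-1}B + D = -C A^{-1} B + D.
det A = 5, so A^{-1} = (1/5)·adj(A) = [[-1/5, 8/5], [0, -1]]
A^{-1} B = [13/5, -2]^T
C A^{-1} B = 46/5
G(0) = D - C A^{-1} B = -2 - (46/5) = -56/5 ≈ -11.2000

-11.2000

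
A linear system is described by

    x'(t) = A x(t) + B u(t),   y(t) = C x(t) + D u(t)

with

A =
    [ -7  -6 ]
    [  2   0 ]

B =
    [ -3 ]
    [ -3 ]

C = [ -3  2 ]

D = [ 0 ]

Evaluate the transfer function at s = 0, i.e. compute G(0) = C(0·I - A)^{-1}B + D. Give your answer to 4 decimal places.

G(0) = C(-A)^{-1}B + D = -C A^{-1} B + D.
det A = 12, so A^{-1} = (1/12)·adj(A) = [[0, 1/2], [-1/6, -7/12]]
A^{-1} B = [-3/2, 9/4]^T
C A^{-1} B = 9
G(0) = D - C A^{-1} B = 0 - (9) = -9

-9.0000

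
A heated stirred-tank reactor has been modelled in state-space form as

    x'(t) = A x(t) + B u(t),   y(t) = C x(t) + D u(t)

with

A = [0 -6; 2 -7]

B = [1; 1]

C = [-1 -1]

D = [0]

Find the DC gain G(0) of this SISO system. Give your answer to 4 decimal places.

G(0) = C(-A)^{-1}B + D = -C A^{-1} B + D.
det A = 12, so A^{-1} = (1/12)·adj(A) = [[-7/12, 1/2], [-1/6, 0]]
A^{-1} B = [-1/12, -1/6]^T
C A^{-1} B = 1/4
G(0) = D - C A^{-1} B = 0 - (1/4) = -1/4 ≈ -0.2500

-0.2500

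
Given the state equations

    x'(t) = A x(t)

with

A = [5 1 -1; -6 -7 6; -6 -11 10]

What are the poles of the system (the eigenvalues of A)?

-1, 4, 5

det(sI - A) = s^3 - (tr A)s^2 + (M11 + M22 + M33)s - det A, where Mii is the 2×2 principal minor of A obtained by deleting row i and column i.
tr A = 5 + (-7) + 10 = 8; M11 = (-7)·10 - 6·(-11) = -70 - (-66) = -4; M22 = 5·10 - (-1)·(-6) = 50 - 6 = 44; M33 = 5·(-7) - 1·(-6) = -35 - (-6) = -29; sum of minors = 11.
det A = 5·((-7)·10 - 6·(-11)) - 1·((-6)·10 - 6·(-6)) + (-1)·((-6)·(-11) - (-7)·(-6)) = 5·(-4) - 1·(-24) + (-1)·24 = -20.
So p(s) = det(sI - A) = s^3 - 8s^2 + 11s + 20.
Rational-root test: any integer root divides 20. Testing small divisors, s = -1 works: p(-1) = -1 + (-8) + (-11) + 20 = 0, so (s + 1) is a factor.
Dividing, p(s) = (s + 1)(s^2 - 9s + 20).
Factor s^2 - 9s + 20: two numbers with sum 9 and product 20 are 5 and 4, so s^2 - 9s + 20 = (s - 5)(s - 4).
Hence p(s) = (s - 5) (s - 4) (s + 1), with roots -1, 4, 5.
At least one eigenvalue has non-negative real part, so the system is not asymptotically stable.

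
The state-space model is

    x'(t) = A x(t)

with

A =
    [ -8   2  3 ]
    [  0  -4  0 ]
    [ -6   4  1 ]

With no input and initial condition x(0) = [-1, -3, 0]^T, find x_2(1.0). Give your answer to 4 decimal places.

-0.0549

det(sI - A) = s^3 - (tr A)s^2 + (M11 + M22 + M33)s - det A, where Mii is the 2×2 principal minor of A obtained by deleting row i and column i.
tr A = (-8) + (-4) + 1 = -11; M11 = (-4)·1 - 0·4 = -4 - 0 = -4; M22 = (-8)·1 - 3·(-6) = -8 - (-18) = 10; M33 = (-8)·(-4) - 2·0 = 32 - 0 = 32; sum of minors = 38.
det A = (-8)·((-4)·1 - 0·4) - 2·(0·1 - 0·(-6)) + 3·(0·4 - (-4)·(-6)) = (-8)·(-4) - 2·0 + 3·(-24) = -40.
So p(s) = det(sI - A) = s^3 + 11s^2 + 38s + 40.
Rational-root test: any integer root divides 40. Testing small divisors, s = -2 works: p(-2) = -8 + 44 + (-76) + 40 = 0, so (s + 2) is a factor.
Dividing, p(s) = (s + 2)(s^2 + 9s + 20).
Factor s^2 + 9s + 20: two numbers with sum -9 and product 20 are -4 and -5, so s^2 + 9s + 20 = (s + 4)(s + 5).
Hence p(s) = (s + 2) (s + 4) (s + 5), with roots -5, -4, -2.
The eigenvalues -5, -4, -2 are distinct and real, so A is diagonalisable and x(t) = e^{At} x(0) = V diag(e^{λ_i t}) V^{-1} x(0), where the columns of V are the eigenvectors.
λ = -5: A - (-5)I = [[-3, 2, 3], [0, 1, 0], [-6, 4, 6]]. v must be orthogonal to every row; (row 1) × (row 2) = [-3, 0, -3], so take v_1 = [1, 0, 1]^T.
λ = -4: A - (-4)I = [[-4, 2, 3], [0, 0, 0], [-6, 4, 5]]. v must be orthogonal to every row; (row 1) × (row 3) = [-2, 2, -4], so take v_2 = [-1, 1, -2]^T.
λ = -2: A - (-2)I = [[-6, 2, 3], [0, -2, 0], [-6, 4, 3]]. v must be orthogonal to every row; (row 1) × (row 2) = [6, 0, 12], so take v_3 = [1, 0, 2]^T.
V = [v_1 v_2 v_3] = [[1, -1, 1], [0, 1, 0], [1, -2, 2]] has det V = 1, so V^{-1} = adj(V)/det V = [[2, 0, -1], [0, 1, 0], [-1, 1, 1]].
Modal coordinates z(0) = V^{-1} x(0): 2·(-1) + 0·(-3) + (-1)·0 = -2; 0·(-1) + 1·(-3) + 0·0 = -3; (-1)·(-1) + 1·(-3) + 1·0 = -2; so z(0) = [-2, -3, -2]^T.
x_2(t) = Σ_i (v_i)_2 · z_i(0) · e^{λ_i t} (row 2 of V times the modal terms).
x_2(1.0) = 0·(-2)·e^{-5·1.0} + 1·(-3)·e^{-4·1.0} + 0·(-2)·e^{-2·1.0} = 0·0.006738 + (-3)·0.018316 + 0·0.135335 = -0.0549.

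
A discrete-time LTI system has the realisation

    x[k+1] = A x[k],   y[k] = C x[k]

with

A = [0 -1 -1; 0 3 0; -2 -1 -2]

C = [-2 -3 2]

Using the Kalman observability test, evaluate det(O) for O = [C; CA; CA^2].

396

CA = [[-4, -9, -2]]
CA^2 = [[4, -21, 8]]
Observability matrix O = [C; CA; CA^2] = [[-2, -3, 2], [-4, -9, -2], [4, -21, 8]]
Expanding along the first row, det(O) = (-2)·((-9)·8 - (-2)·(-21)) - (-3)·((-4)·8 - (-2)·4) + 2·((-4)·(-21) - (-9)·4) = (-2)·(-114) - (-3)·(-24) + 2·120 = 396
Since det(O) ≠ 0, rank(O) = 3 and the system is completely observable.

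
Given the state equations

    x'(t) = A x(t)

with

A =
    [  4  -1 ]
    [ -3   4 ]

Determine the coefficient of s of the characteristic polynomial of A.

-8

For a 2×2 matrix, det(sI - A) = s^2 - (tr A)s + det A.
tr A = 8, det A = 13.
So p(s) = s^2 - 8s + 13.
The coefficient of s is -8.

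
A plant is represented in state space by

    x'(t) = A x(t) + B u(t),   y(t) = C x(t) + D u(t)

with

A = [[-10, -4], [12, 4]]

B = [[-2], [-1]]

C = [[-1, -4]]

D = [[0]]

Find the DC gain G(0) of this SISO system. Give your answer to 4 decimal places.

15.5000

G(0) = C(-A)^{-1}B + D = -C A^{-1} B + D.
det A = 8, so A^{-1} = (1/8)·adj(A) = [[1/2, 1/2], [-3/2, -5/4]]
A^{-1} B = [-3/2, 17/4]^T
C A^{-1} B = -31/2
G(0) = D - C A^{-1} B = 0 - (-31/2) = 31/2 ≈ 15.5000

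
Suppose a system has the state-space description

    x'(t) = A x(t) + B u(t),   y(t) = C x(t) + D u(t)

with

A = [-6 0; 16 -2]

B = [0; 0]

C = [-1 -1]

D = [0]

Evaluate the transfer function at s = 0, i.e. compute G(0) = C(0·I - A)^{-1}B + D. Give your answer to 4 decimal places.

G(0) = C(-A)^{-1}B + D = -C A^{-1} B + D.
det A = 12, so A^{-1} = (1/12)·adj(A) = [[-1/6, 0], [-4/3, -1/2]]
A^{-1} B = [0, 0]^T
C A^{-1} B = 0
G(0) = D - C A^{-1} B = 0 - (0) = 0

0.0000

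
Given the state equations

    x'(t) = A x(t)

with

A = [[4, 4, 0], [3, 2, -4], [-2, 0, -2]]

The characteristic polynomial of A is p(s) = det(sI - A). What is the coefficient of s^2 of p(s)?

Expand det(sI - A) for the 3×3 matrix.
p(s) = s^3 - 4s^2 - 16s - 40.
(Check: constant term = det(-A) = (-1)^3 det A = -40; coefficient of s^2 = -tr A = -4.)
The coefficient of s^2 is -4.

-4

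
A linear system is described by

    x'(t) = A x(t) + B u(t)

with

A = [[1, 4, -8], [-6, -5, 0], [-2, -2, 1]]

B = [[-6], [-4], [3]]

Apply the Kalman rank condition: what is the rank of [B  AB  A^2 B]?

2

AB = [[-46], [56], [23]]
A^2B = [[-6], [-4], [3]]
Controllability matrix C = [B  AB  A^2B] = [[-6, -46, -6], [-4, 56, -4], [3, 23, 3]]
The rows r1, r2, r3 of C are linearly dependent: r1 + 2·r3 = 0 (check each entry), so rank(C) ≤ 2.
The 2×2 minor from rows 1, 2, columns 1, 2 is (-6)·56 - (-46)·(-4) = -336 - 184 = -520 ≠ 0, so rank(C) = 2.
rank(C) = 2 < n = 3, so the pair (A, B) is not completely controllable.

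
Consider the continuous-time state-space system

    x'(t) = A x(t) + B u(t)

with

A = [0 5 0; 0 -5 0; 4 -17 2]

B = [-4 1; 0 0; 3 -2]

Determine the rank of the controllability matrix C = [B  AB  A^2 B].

AB = [[0, 0], [0, 0], [-10, 0]]
A^2B = [[0, 0], [0, 0], [-20, 0]]
Controllability matrix C = [B  AB  A^2B] = [[-4, 1, 0, 0, 0, 0], [0, 0, 0, 0, 0, 0], [3, -2, -10, 0, -20, 0]]
Row 2 of C is identically zero, so rank(C) ≤ 2.
The 2×2 minor from rows 1, 3, columns 1, 2 is (-4)·(-2) - 1·3 = 8 - 3 = 5 ≠ 0, so rank(C) = 2.
rank(C) = 2 < n = 3, so the pair (A, B) is not completely controllable.

2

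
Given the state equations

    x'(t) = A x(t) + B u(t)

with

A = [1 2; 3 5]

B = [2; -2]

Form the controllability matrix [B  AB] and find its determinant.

AB = [[-2], [-4]]
Controllability matrix C = [B  AB] = [[2, -2], [-2, -4]]
det(C) = 2·(-4) - (-2)·(-2) = -8 - 4 = -12
Since det(C) ≠ 0, rank(C) = 2 and the system is completely controllable.

-12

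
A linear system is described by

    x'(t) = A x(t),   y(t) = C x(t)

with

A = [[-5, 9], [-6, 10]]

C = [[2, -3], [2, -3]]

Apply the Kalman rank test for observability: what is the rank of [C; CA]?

CA = [[8, -12], [8, -12]]
Observability matrix O = [C; CA] = [[2, -3], [2, -3], [8, -12], [8, -12]]
Every row of O is a scalar multiple of row 1 = [2, -3] (multipliers 1, 1, 4, 4), so the rows span a one-dimensional space.
O ≠ 0, hence rank(O) = 1.
rank(O) = 1 < n = 2, so the pair (A, C) is not completely observable.

1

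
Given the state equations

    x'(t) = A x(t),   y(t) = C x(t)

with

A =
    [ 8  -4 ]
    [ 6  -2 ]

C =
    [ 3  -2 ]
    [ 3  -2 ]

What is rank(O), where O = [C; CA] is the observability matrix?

1

CA = [[12, -8], [12, -8]]
Observability matrix O = [C; CA] = [[3, -2], [3, -2], [12, -8], [12, -8]]
Every row of O is a scalar multiple of row 1 = [3, -2] (multipliers 1, 1, 4, 4), so the rows span a one-dimensional space.
O ≠ 0, hence rank(O) = 1.
rank(O) = 1 < n = 2, so the pair (A, C) is not completely observable.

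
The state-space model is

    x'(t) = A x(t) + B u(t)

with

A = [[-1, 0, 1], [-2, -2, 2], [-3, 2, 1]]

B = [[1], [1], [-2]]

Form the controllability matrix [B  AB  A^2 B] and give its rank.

AB = [[-3], [-8], [-3]]
A^2B = [[0], [16], [-10]]
Controllability matrix C = [B  AB  A^2B] = [[1, -3, 0], [1, -8, 16], [-2, -3, -10]]
det(C) = 1·((-8)·(-10) - 16·(-3)) - (-3)·(1·(-10) - 16·(-2)) + 0·(1·(-3) - (-8)·(-2)) = 1·128 - (-3)·22 + 0·(-19) = 194 ≠ 0, so rank(C) = 3.
rank(C) = 3 = n, so the pair (A, B) is completely controllable.

3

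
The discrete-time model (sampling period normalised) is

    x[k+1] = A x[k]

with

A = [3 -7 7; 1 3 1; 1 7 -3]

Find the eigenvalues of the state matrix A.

det(zI - A) = z^3 - (tr A)z^2 + (M11 + M22 + M33)z - det A, where Mii is the 2×2 principal minor of A obtained by deleting row i and column i.
tr A = 3 + 3 + (-3) = 3; M11 = 3·(-3) - 1·7 = -9 - 7 = -16; M22 = 3·(-3) - 7·1 = -9 - 7 = -16; M33 = 3·3 - (-7)·1 = 9 - (-7) = 16; sum of minors = -16.
det A = 3·(3·(-3) - 1·7) - (-7)·(1·(-3) - 1·1) + 7·(1·7 - 3·1) = 3·(-16) - (-7)·(-4) + 7·4 = -48.
So p(z) = det(zI - A) = z^3 - 3z^2 - 16z + 48.
Rational-root test: any integer root divides 48. Testing small divisors, z = 3 works: p(3) = 27 + (-27) + (-48) + 48 = 0, so (z - 3) is a factor.
Dividing, p(z) = (z - 3)(z^2 - 16).
Factor z^2 - 16: two numbers with sum 0 and product -16 are 4 and -4, so z^2 - 16 = (z - 4)(z + 4).
Hence p(z) = (z - 4) (z - 3) (z + 4), with roots -4, 3, 4.

-4, 3, 4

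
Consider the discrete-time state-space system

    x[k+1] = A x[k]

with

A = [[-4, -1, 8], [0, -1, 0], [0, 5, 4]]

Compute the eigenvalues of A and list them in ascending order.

-4, -1, 4

det(zI - A) = z^3 - (tr A)z^2 + (M11 + M22 + M33)z - det A, where Mii is the 2×2 principal minor of A obtained by deleting row i and column i.
tr A = (-4) + (-1) + 4 = -1; M11 = (-1)·4 - 0·5 = -4 - 0 = -4; M22 = (-4)·4 - 8·0 = -16 - 0 = -16; M33 = (-4)·(-1) - (-1)·0 = 4 - 0 = 4; sum of minors = -16.
det A = (-4)·((-1)·4 - 0·5) - (-1)·(0·4 - 0·0) + 8·(0·5 - (-1)·0) = (-4)·(-4) - (-1)·0 + 8·0 = 16.
So p(z) = det(zI - A) = z^3 + z^2 - 16z - 16.
Rational-root test: any integer root divides -16. Testing small divisors, z = -1 works: p(-1) = -1 + 1 + 16 + (-16) = 0, so (z + 1) is a factor.
Dividing, p(z) = (z + 1)(z^2 - 16).
Factor z^2 - 16: two numbers with sum 0 and product -16 are 4 and -4, so z^2 - 16 = (z - 4)(z + 4).
Hence p(z) = (z - 4) (z + 1) (z + 4), with roots -4, -1, 4.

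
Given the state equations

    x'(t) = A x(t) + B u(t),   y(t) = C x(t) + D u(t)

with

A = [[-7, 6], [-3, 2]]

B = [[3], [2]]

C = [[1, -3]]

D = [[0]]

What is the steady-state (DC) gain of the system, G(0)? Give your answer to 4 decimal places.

G(0) = C(-A)^{-1}B + D = -C A^{-1} B + D.
det A = 4, so A^{-1} = (1/4)·adj(A) = [[1/2, -3/2], [3/4, -7/4]]
A^{-1} B = [-3/2, -5/4]^T
C A^{-1} B = 9/4
G(0) = D - C A^{-1} B = 0 - (9/4) = -9/4 ≈ -2.2500

-2.2500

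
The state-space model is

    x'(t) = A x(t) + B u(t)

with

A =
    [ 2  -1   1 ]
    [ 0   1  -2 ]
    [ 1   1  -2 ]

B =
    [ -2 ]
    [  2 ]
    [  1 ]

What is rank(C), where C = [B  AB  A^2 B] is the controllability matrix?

3

AB = [[-5], [0], [-2]]
A^2B = [[-12], [4], [-1]]
Controllability matrix C = [B  AB  A^2B] = [[-2, -5, -12], [2, 0, 4], [1, -2, -1]]
det(C) = (-2)·(0·(-1) - 4·(-2)) - (-5)·(2·(-1) - 4·1) + (-12)·(2·(-2) - 0·1) = (-2)·8 - (-5)·(-6) + (-12)·(-4) = 2 ≠ 0, so rank(C) = 3.
rank(C) = 3 = n, so the pair (A, B) is completely controllable.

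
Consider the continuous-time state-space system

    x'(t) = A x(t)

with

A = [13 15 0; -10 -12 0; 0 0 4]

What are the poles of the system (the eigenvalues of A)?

-2, 3, 4

det(sI - A) = s^3 - (tr A)s^2 + (M11 + M22 + M33)s - det A, where Mii is the 2×2 principal minor of A obtained by deleting row i and column i.
tr A = 13 + (-12) + 4 = 5; M11 = (-12)·4 - 0·0 = -48 - 0 = -48; M22 = 13·4 - 0·0 = 52 - 0 = 52; M33 = 13·(-12) - 15·(-10) = -156 - (-150) = -6; sum of minors = -2.
det A = 13·((-12)·4 - 0·0) - 15·((-10)·4 - 0·0) + 0·((-10)·0 - (-12)·0) = 13·(-48) - 15·(-40) + 0·0 = -24.
So p(s) = det(sI - A) = s^3 - 5s^2 - 2s + 24.
Rational-root test: any integer root divides 24. Testing small divisors, s = -2 works: p(-2) = -8 + (-20) + 4 + 24 = 0, so (s + 2) is a factor.
Dividing, p(s) = (s + 2)(s^2 - 7s + 12).
Factor s^2 - 7s + 12: two numbers with sum 7 and product 12 are 4 and 3, so s^2 - 7s + 12 = (s - 4)(s - 3).
Hence p(s) = (s - 4) (s - 3) (s + 2), with roots -2, 3, 4.
At least one eigenvalue has non-negative real part, so the system is not asymptotically stable.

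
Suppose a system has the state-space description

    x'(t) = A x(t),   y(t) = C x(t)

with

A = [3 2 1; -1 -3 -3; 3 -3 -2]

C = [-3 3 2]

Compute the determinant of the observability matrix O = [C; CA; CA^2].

1539

CA = [[-6, -21, -16]]
CA^2 = [[-45, 99, 89]]
Observability matrix O = [C; CA; CA^2] = [[-3, 3, 2], [-6, -21, -16], [-45, 99, 89]]
Expanding along the first row, det(O) = (-3)·((-21)·89 - (-16)·99) - 3·((-6)·89 - (-16)·(-45)) + 2·((-6)·99 - (-21)·(-45)) = (-3)·(-285) - 3·(-1254) + 2·(-1539) = 1539
Since det(O) ≠ 0, rank(O) = 3 and the system is completely observable.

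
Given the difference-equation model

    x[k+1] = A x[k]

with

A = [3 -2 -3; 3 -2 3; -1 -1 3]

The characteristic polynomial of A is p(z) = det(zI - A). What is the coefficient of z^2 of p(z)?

-4

Expand det(zI - A) for the 3×3 matrix.
p(z) = z^3 - 4z^2 + 3z - 30.
(Check: constant term = det(-A) = (-1)^3 det A = -30; coefficient of z^2 = -tr A = -4.)
The coefficient of z^2 is -4.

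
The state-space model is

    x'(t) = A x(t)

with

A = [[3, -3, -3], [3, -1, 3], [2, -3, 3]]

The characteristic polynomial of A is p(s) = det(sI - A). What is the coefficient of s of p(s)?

Expand det(sI - A) for the 3×3 matrix.
p(s) = s^3 - 5s^2 + 27s - 48.
(Check: constant term = det(-A) = (-1)^3 det A = -48; coefficient of s^2 = -tr A = -5.)
The coefficient of s is 27.

27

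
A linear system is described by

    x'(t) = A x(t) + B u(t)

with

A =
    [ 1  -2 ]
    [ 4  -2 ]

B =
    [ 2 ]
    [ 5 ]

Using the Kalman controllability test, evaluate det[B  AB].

AB = [[-8], [-2]]
Controllability matrix C = [B  AB] = [[2, -8], [5, -2]]
det(C) = 2·(-2) - (-8)·5 = -4 - (-40) = 36
Since det(C) ≠ 0, rank(C) = 2 and the system is completely controllable.

36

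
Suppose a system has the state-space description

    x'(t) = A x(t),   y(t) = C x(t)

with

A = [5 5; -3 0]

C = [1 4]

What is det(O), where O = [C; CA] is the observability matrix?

CA = [[-7, 5]]
Observability matrix O = [C; CA] = [[1, 4], [-7, 5]]
det(O) = 1·5 - 4·(-7) = 5 - (-28) = 33
Since det(O) ≠ 0, rank(O) = 2 and the system is completely observable.

33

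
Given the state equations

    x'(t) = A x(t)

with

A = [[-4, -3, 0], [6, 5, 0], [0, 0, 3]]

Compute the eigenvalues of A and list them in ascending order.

det(sI - A) = s^3 - (tr A)s^2 + (M11 + M22 + M33)s - det A, where Mii is the 2×2 principal minor of A obtained by deleting row i and column i.
tr A = (-4) + 5 + 3 = 4; M11 = 5·3 - 0·0 = 15 - 0 = 15; M22 = (-4)·3 - 0·0 = -12 - 0 = -12; M33 = (-4)·5 - (-3)·6 = -20 - (-18) = -2; sum of minors = 1.
det A = (-4)·(5·3 - 0·0) - (-3)·(6·3 - 0·0) + 0·(6·0 - 5·0) = (-4)·15 - (-3)·18 + 0·0 = -6.
So p(s) = det(sI - A) = s^3 - 4s^2 + s + 6.
Rational-root test: any integer root divides 6. Testing small divisors, s = -1 works: p(-1) = -1 + (-4) + (-1) + 6 = 0, so (s + 1) is a factor.
Dividing, p(s) = (s + 1)(s^2 - 5s + 6).
Factor s^2 - 5s + 6: two numbers with sum 5 and product 6 are 3 and 2, so s^2 - 5s + 6 = (s - 3)(s - 2).
Hence p(s) = (s - 3) (s - 2) (s + 1), with roots -1, 2, 3.
At least one eigenvalue has non-negative real part, so the system is not asymptotically stable.

-1, 2, 3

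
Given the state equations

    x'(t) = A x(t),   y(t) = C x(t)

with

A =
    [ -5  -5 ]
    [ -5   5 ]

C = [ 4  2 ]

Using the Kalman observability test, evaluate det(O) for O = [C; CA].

20

CA = [[-30, -10]]
Observability matrix O = [C; CA] = [[4, 2], [-30, -10]]
det(O) = 4·(-10) - 2·(-30) = -40 - (-60) = 20
Since det(O) ≠ 0, rank(O) = 2 and the system is completely observable.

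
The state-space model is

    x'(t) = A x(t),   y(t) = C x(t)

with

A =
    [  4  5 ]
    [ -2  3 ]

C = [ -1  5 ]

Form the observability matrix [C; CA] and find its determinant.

CA = [[-14, 10]]
Observability matrix O = [C; CA] = [[-1, 5], [-14, 10]]
det(O) = (-1)·10 - 5·(-14) = -10 - (-70) = 60
Since det(O) ≠ 0, rank(O) = 2 and the system is completely observable.

60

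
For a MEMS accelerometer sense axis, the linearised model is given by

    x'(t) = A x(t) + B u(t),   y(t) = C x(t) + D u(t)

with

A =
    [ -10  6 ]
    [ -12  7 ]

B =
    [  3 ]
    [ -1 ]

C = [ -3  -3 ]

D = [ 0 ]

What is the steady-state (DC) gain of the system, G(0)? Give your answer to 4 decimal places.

G(0) = C(-A)^{-1}B + D = -C A^{-1} B + D.
det A = 2, so A^{-1} = (1/2)·adj(A) = [[7/2, -3], [6, -5]]
A^{-1} B = [27/2, 23]^T
C A^{-1} B = -219/2
G(0) = D - C A^{-1} B = 0 - (-219/2) = 219/2 ≈ 109.5000

109.5000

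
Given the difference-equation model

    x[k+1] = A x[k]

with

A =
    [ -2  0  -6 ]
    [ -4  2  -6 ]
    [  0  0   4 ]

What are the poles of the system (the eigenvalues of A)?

-2, 2, 4

det(zI - A) = z^3 - (tr A)z^2 + (M11 + M22 + M33)z - det A, where Mii is the 2×2 principal minor of A obtained by deleting row i and column i.
tr A = (-2) + 2 + 4 = 4; M11 = 2·4 - (-6)·0 = 8 - 0 = 8; M22 = (-2)·4 - (-6)·0 = -8 - 0 = -8; M33 = (-2)·2 - 0·(-4) = -4 - 0 = -4; sum of minors = -4.
det A = (-2)·(2·4 - (-6)·0) - 0·((-4)·4 - (-6)·0) + (-6)·((-4)·0 - 2·0) = (-2)·8 - 0·(-16) + (-6)·0 = -16.
So p(z) = det(zI - A) = z^3 - 4z^2 - 4z + 16.
Rational-root test: any integer root divides 16. Testing small divisors, z = -2 works: p(-2) = -8 + (-16) + 8 + 16 = 0, so (z + 2) is a factor.
Dividing, p(z) = (z + 2)(z^2 - 6z + 8).
Factor z^2 - 6z + 8: two numbers with sum 6 and product 8 are 4 and 2, so z^2 - 6z + 8 = (z - 4)(z - 2).
Hence p(z) = (z - 4) (z - 2) (z + 2), with roots -2, 2, 4.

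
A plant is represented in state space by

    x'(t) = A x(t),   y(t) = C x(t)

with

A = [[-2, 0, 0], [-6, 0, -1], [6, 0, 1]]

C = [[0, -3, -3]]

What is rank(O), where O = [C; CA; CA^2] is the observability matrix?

CA = [[0, 0, 0]]
CA^2 = [[0, 0, 0]]
Observability matrix O = [C; CA; CA^2] = [[0, -3, -3], [0, 0, 0], [0, 0, 0]]
Every row of O is a scalar multiple of row 1 = [0, -3, -3] (multipliers 1, 0, 0), so the rows span a one-dimensional space.
O ≠ 0, hence rank(O) = 1.
rank(O) = 1 < n = 3, so the pair (A, C) is not completely observable.

1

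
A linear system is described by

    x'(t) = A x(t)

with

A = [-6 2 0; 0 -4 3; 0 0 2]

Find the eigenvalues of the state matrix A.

-6, -4, 2

det(sI - A) = s^3 - (tr A)s^2 + (M11 + M22 + M33)s - det A, where Mii is the 2×2 principal minor of A obtained by deleting row i and column i.
tr A = (-6) + (-4) + 2 = -8; M11 = (-4)·2 - 3·0 = -8 - 0 = -8; M22 = (-6)·2 - 0·0 = -12 - 0 = -12; M33 = (-6)·(-4) - 2·0 = 24 - 0 = 24; sum of minors = 4.
det A = (-6)·((-4)·2 - 3·0) - 2·(0·2 - 3·0) + 0·(0·0 - (-4)·0) = (-6)·(-8) - 2·0 + 0·0 = 48.
So p(s) = det(sI - A) = s^3 + 8s^2 + 4s - 48.
Rational-root test: any integer root divides -48. Testing small divisors, s = 2 works: p(2) = 8 + 32 + 8 + (-48) = 0, so (s - 2) is a factor.
Dividing, p(s) = (s - 2)(s^2 + 10s + 24).
Factor s^2 + 10s + 24: two numbers with sum -10 and product 24 are -4 and -6, so s^2 + 10s + 24 = (s + 4)(s + 6).
Hence p(s) = (s - 2) (s + 4) (s + 6), with roots -6, -4, 2.
At least one eigenvalue has non-negative real part, so the system is not asymptotically stable.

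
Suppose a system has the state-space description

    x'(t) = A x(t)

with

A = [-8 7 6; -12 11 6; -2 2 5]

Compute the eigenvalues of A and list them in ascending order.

det(sI - A) = s^3 - (tr A)s^2 + (M11 + M22 + M33)s - det A, where Mii is the 2×2 principal minor of A obtained by deleting row i and column i.
tr A = (-8) + 11 + 5 = 8; M11 = 11·5 - 6·2 = 55 - 12 = 43; M22 = (-8)·5 - 6·(-2) = -40 - (-12) = -28; M33 = (-8)·11 - 7·(-12) = -88 - (-84) = -4; sum of minors = 11.
det A = (-8)·(11·5 - 6·2) - 7·((-12)·5 - 6·(-2)) + 6·((-12)·2 - 11·(-2)) = (-8)·43 - 7·(-48) + 6·(-2) = -20.
So p(s) = det(sI - A) = s^3 - 8s^2 + 11s + 20.
Rational-root test: any integer root divides 20. Testing small divisors, s = -1 works: p(-1) = -1 + (-8) + (-11) + 20 = 0, so (s + 1) is a factor.
Dividing, p(s) = (s + 1)(s^2 - 9s + 20).
Factor s^2 - 9s + 20: two numbers with sum 9 and product 20 are 5 and 4, so s^2 - 9s + 20 = (s - 5)(s - 4).
Hence p(s) = (s - 5) (s - 4) (s + 1), with roots -1, 4, 5.
At least one eigenvalue has non-negative real part, so the system is not asymptotically stable.

-1, 4, 5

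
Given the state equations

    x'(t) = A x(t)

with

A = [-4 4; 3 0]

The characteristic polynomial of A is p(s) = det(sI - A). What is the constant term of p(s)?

-12

For a 2×2 matrix, det(sI - A) = s^2 - (tr A)s + det A.
tr A = -4, det A = -12.
So p(s) = s^2 + 4s - 12.
The constant term is -12.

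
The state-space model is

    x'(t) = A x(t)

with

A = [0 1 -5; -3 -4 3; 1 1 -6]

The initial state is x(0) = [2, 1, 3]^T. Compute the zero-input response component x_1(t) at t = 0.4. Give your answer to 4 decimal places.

-0.2643

det(sI - A) = s^3 - (tr A)s^2 + (M11 + M22 + M33)s - det A, where Mii is the 2×2 principal minor of A obtained by deleting row i and column i.
tr A = 0 + (-4) + (-6) = -10; M11 = (-4)·(-6) - 3·1 = 24 - 3 = 21; M22 = 0·(-6) - (-5)·1 = 0 - (-5) = 5; M33 = 0·(-4) - 1·(-3) = 0 - (-3) = 3; sum of minors = 29.
det A = 0·((-4)·(-6) - 3·1) - 1·((-3)·(-6) - 3·1) + (-5)·((-3)·1 - (-4)·1) = 0·21 - 1·15 + (-5)·1 = -20.
So p(s) = det(sI - A) = s^3 + 10s^2 + 29s + 20.
Rational-root test: any integer root divides 20. Testing small divisors, s = -1 works: p(-1) = -1 + 10 + (-29) + 20 = 0, so (s + 1) is a factor.
Dividing, p(s) = (s + 1)(s^2 + 9s + 20).
Factor s^2 + 9s + 20: two numbers with sum -9 and product 20 are -4 and -5, so s^2 + 9s + 20 = (s + 4)(s + 5).
Hence p(s) = (s + 1) (s + 4) (s + 5), with roots -5, -4, -1.
The eigenvalues -5, -4, -1 are distinct and real, so A is diagonalisable and x(t) = e^{At} x(0) = V diag(e^{λ_i t}) V^{-1} x(0), where the columns of V are the eigenvectors.
λ = -5: A - (-5)I = [[5, 1, -5], [-3, 1, 3], [1, 1, -1]]. v must be orthogonal to every row; (row 1) × (row 2) = [8, 0, 8], so take v_1 = [1, 0, 1]^T.
λ = -4: A - (-4)I = [[4, 1, -5], [-3, 0, 3], [1, 1, -2]]. v must be orthogonal to every row; (row 1) × (row 2) = [3, 3, 3], so take v_2 = [1, 1, 1]^T.
λ = -1: A - (-1)I = [[1, 1, -5], [-3, -3, 3], [1, 1, -5]]. v must be orthogonal to every row; (row 1) × (row 2) = [-12, 12, 0], so take v_3 = [1, -1, 0]^T.
V = [v_1 v_2 v_3] = [[1, 1, 1], [0, 1, -1], [1, 1, 0]] has det V = -1, so V^{-1} = adj(V)/det V = [[-1, -1, 2], [1, 1, -1], [1, 0, -1]].
Modal coordinates z(0) = V^{-1} x(0): (-1)·2 + (-1)·1 + 2·3 = 3; 1·2 + 1·1 + (-1)·3 = 0; 1·2 + 0·1 + (-1)·3 = -1; so z(0) = [3, 0, -1]^T.
x_1(t) = Σ_i (v_i)_1 · z_i(0) · e^{λ_i t} (row 1 of V times the modal terms).
x_1(0.4) = 1·3·e^{-5·0.4} + 1·0·e^{-4·0.4} + 1·(-1)·e^{-1·0.4} = 3·0.135335 + 0·0.201897 + (-1)·0.670320 = -0.2643.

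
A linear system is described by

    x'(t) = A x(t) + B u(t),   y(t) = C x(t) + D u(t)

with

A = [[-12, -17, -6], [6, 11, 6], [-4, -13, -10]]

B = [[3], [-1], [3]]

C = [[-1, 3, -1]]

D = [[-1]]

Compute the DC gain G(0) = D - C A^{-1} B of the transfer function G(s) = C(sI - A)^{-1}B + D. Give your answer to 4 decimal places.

G(0) = C(-A)^{-1}B + D = -C A^{-1} B + D.
det A = -24, so A^{-1} = (1/-24)·adj(A) = [[4/3, 23/6, 3/2], [-3/2, -4, -3/2], [17/12, 11/3, 5/4]]
A^{-1} B = [14/3, -5, 13/3]^T
C A^{-1} B = -24
G(0) = D - C A^{-1} B = -1 - (-24) = 23

23.0000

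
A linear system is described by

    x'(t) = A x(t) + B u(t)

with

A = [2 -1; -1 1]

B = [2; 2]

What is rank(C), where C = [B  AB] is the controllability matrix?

AB = [[2], [0]]
Controllability matrix C = [B  AB] = [[2, 2], [2, 0]]
det(C) = 2·0 - 2·2 = 0 - 4 = -4 ≠ 0, so rank(C) = 2.
rank(C) = 2 = n, so the pair (A, B) is completely controllable.

2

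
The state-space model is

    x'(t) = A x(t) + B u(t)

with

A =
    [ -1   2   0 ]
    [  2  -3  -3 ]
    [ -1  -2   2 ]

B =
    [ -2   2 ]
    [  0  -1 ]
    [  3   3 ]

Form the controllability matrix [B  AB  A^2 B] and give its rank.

3

AB = [[2, -4], [-13, -2], [8, 6]]
A^2B = [[-28, 0], [19, -20], [40, 20]]
Controllability matrix C = [B  AB  A^2B] = [[-2, 2, 2, -4, -28, 0], [0, -1, -13, -2, 19, -20], [3, 3, 8, 6, 40, 20]]
Take the 3×3 submatrix of C formed by columns 1, 2, 3: [[-2, 2, 2], [0, -1, -13], [3, 3, 8]]. Its determinant is (-2)·((-1)·8 - (-13)·3) - 2·(0·8 - (-13)·3) + 2·(0·3 - (-1)·3) = (-2)·31 - 2·39 + 2·3 = -134 ≠ 0.
So rank(C) ≥ 3; since C has 3 rows, rank(C) = 3.
rank(C) = 3 = n, so the pair (A, B) is completely controllable.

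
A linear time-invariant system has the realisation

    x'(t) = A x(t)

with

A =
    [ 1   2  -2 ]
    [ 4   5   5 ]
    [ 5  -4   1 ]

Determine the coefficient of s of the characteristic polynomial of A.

Expand det(sI - A) for the 3×3 matrix.
p(s) = s^3 - 7s^2 + 33s - 149.
(Check: constant term = det(-A) = (-1)^3 det A = -149; coefficient of s^2 = -tr A = -7.)
The coefficient of s is 33.

33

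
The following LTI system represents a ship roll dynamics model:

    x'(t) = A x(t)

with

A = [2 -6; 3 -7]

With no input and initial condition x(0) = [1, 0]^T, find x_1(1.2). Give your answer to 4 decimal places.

0.5942

det(sI - A) = s^2 - (tr A)s + det A, with tr A = 2 + (-7) = -5 and det A = 2·(-7) - (-6)·3 = -14 - (-18) = 4.
So p(s) = det(sI - A) = s^2 + 5s + 4.
Factor s^2 + 5s + 4: two numbers with sum -5 and product 4 are -1 and -4, so s^2 + 5s + 4 = (s + 1)(s + 4).
Hence p(s) = (s + 1) (s + 4), with roots -4, -1.
The eigenvalues -4, -1 are distinct and real, so A is diagonalisable and x(t) = e^{At} x(0) = V diag(e^{λ_i t}) V^{-1} x(0), where the columns of V are the eigenvectors.
λ = -4: A - (-4)I = [[6, -6], [3, -3]]. Row 1 gives 6·v1 + (-6)·v2 = 0, so take v_1 = [1, 1]^T.
λ = -1: A - (-1)I = [[3, -6], [3, -6]]. Row 1 gives 3·v1 + (-6)·v2 = 0, so take v_2 = [-2, -1]^T.
V = [v_1 v_2] = [[1, -2], [1, -1]] has det V = 1, so V^{-1} = adj(V)/det V = [[-1, 2], [-1, 1]].
Modal coordinates z(0) = V^{-1} x(0): (-1)·1 + 2·0 = -1; (-1)·1 + 1·0 = -1; so z(0) = [-1, -1]^T.
x_1(t) = Σ_i (v_i)_1 · z_i(0) · e^{λ_i t} (row 1 of V times the modal terms).
x_1(1.2) = 1·(-1)·e^{-4·1.2} + (-2)·(-1)·e^{-1·1.2} = (-1)·0.008230 + 2·0.301194 = 0.5942.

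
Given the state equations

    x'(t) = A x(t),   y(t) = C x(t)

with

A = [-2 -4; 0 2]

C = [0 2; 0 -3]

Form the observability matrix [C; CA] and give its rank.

CA = [[0, 4], [0, -6]]
Observability matrix O = [C; CA] = [[0, 2], [0, -3], [0, 4], [0, -6]]
Every row of O is a scalar multiple of row 1 = [0, 2] (multipliers 1, -3/2, 2, -3), so the rows span a one-dimensional space.
O ≠ 0, hence rank(O) = 1.
rank(O) = 1 < n = 2, so the pair (A, C) is not completely observable.

1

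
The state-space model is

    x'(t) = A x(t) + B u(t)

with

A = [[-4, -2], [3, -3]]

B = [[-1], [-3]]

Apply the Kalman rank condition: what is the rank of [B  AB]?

2

AB = [[10], [6]]
Controllability matrix C = [B  AB] = [[-1, 10], [-3, 6]]
det(C) = (-1)·6 - 10·(-3) = -6 - (-30) = 24 ≠ 0, so rank(C) = 2.
rank(C) = 2 = n, so the pair (A, B) is completely controllable.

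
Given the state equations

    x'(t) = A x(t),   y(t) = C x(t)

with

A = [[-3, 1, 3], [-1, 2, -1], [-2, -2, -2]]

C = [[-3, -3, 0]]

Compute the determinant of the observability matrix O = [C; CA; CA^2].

3213

CA = [[12, -9, -6]]
CA^2 = [[-15, 6, 57]]
Observability matrix O = [C; CA; CA^2] = [[-3, -3, 0], [12, -9, -6], [-15, 6, 57]]
Expanding along the first row, det(O) = (-3)·((-9)·57 - (-6)·6) - (-3)·(12·57 - (-6)·(-15)) + 0·(12·6 - (-9)·(-15)) = (-3)·(-477) - (-3)·594 + 0·(-63) = 3213
Since det(O) ≠ 0, rank(O) = 3 and the system is completely observable.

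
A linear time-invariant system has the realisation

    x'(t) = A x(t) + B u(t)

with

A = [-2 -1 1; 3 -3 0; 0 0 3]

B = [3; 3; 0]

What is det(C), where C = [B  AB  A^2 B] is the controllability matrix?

0

AB = [[-9], [0], [0]]
A^2B = [[18], [-27], [0]]
Controllability matrix C = [B  AB  A^2B] = [[3, -9, 18], [3, 0, -27], [0, 0, 0]]
Expanding along the first row, det(C) = 3·(0·0 - (-27)·0) - (-9)·(3·0 - (-27)·0) + 18·(3·0 - 0·0) = 3·0 - (-9)·0 + 18·0 = 0
Since det(C) = 0, rank(C) < 3 and the system is not completely controllable.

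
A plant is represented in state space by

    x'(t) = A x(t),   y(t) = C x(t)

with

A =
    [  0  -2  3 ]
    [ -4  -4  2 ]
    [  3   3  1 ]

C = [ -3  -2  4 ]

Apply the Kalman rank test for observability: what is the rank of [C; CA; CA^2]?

3

CA = [[20, 26, -9]]
CA^2 = [[-131, -171, 103]]
Observability matrix O = [C; CA; CA^2] = [[-3, -2, 4], [20, 26, -9], [-131, -171, 103]]
det(O) = (-3)·(26·103 - (-9)·(-171)) - (-2)·(20·103 - (-9)·(-131)) + 4·(20·(-171) - 26·(-131)) = (-3)·1139 - (-2)·881 + 4·(-14) = -1711 ≠ 0, so rank(O) = 3.
rank(O) = 3 = n, so the pair (A, C) is completely observable.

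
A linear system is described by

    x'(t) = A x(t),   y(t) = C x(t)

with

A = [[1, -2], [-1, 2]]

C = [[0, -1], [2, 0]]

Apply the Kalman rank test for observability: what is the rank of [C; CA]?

CA = [[1, -2], [2, -4]]
Observability matrix O = [C; CA] = [[0, -1], [2, 0], [1, -2], [2, -4]]
Take the 2×2 submatrix of O formed by rows 1, 2: [[0, -1], [2, 0]]. Its determinant is 0·0 - (-1)·2 = 0 - (-2) = 2 ≠ 0.
So rank(O) ≥ 2; since O has 2 columns, rank(O) = 2.
rank(O) = 2 = n, so the pair (A, C) is completely observable.

2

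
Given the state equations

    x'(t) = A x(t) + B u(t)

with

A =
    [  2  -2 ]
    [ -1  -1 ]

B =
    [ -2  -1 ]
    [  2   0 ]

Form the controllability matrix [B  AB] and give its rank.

AB = [[-8, -2], [0, 1]]
Controllability matrix C = [B  AB] = [[-2, -1, -8, -2], [2, 0, 0, 1]]
Take the 2×2 submatrix of C formed by columns 1, 2: [[-2, -1], [2, 0]]. Its determinant is (-2)·0 - (-1)·2 = 0 - (-2) = 2 ≠ 0.
So rank(C) ≥ 2; since C has 2 rows, rank(C) = 2.
rank(C) = 2 = n, so the pair (A, B) is completely controllable.

2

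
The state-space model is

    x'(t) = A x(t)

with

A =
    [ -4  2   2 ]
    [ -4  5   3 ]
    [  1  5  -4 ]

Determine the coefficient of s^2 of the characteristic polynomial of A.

3

Expand det(sI - A) for the 3×3 matrix.
p(s) = s^3 + 3s^2 - 33s - 64.
(Check: constant term = det(-A) = (-1)^3 det A = -64; coefficient of s^2 = -tr A = 3.)
The coefficient of s^2 is 3.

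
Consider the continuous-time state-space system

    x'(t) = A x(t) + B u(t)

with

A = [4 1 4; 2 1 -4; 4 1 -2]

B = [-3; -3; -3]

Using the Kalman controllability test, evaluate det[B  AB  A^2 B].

AB = [[-27], [3], [-9]]
A^2B = [[-141], [-15], [-87]]
Controllability matrix C = [B  AB  A^2B] = [[-3, -27, -141], [-3, 3, -15], [-3, -9, -87]]
Expanding along the first row, det(C) = (-3)·(3·(-87) - (-15)·(-9)) - (-27)·((-3)·(-87) - (-15)·(-3)) + (-141)·((-3)·(-9) - 3·(-3)) = (-3)·(-396) - (-27)·216 + (-141)·36 = 1944
Since det(C) ≠ 0, rank(C) = 3 and the system is completely controllable.

1944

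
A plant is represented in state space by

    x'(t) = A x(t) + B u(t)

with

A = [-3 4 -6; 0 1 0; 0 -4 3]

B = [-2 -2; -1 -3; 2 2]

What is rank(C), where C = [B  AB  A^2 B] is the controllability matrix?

AB = [[-10, -18], [-1, -3], [10, 18]]
A^2B = [[-34, -66], [-1, -3], [34, 66]]
Controllability matrix C = [B  AB  A^2B] = [[-2, -2, -10, -18, -34, -66], [-1, -3, -1, -3, -1, -3], [2, 2, 10, 18, 34, 66]]
The rows r1, r2, r3 of C are linearly dependent: r1 + r3 = 0 (check each entry), so rank(C) ≤ 2.
The 2×2 minor from rows 1, 2, columns 1, 2 is (-2)·(-3) - (-2)·(-1) = 6 - 2 = 4 ≠ 0, so rank(C) = 2.
rank(C) = 2 < n = 3, so the pair (A, B) is not completely controllable.

2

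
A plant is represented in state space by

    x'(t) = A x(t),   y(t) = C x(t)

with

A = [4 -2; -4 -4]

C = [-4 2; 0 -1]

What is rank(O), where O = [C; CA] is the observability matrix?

2

CA = [[-24, 0], [4, 4]]
Observability matrix O = [C; CA] = [[-4, 2], [0, -1], [-24, 0], [4, 4]]
Take the 2×2 submatrix of O formed by rows 1, 2: [[-4, 2], [0, -1]]. Its determinant is (-4)·(-1) - 2·0 = 4 - 0 = 4 ≠ 0.
So rank(O) ≥ 2; since O has 2 columns, rank(O) = 2.
rank(O) = 2 = n, so the pair (A, C) is completely observable.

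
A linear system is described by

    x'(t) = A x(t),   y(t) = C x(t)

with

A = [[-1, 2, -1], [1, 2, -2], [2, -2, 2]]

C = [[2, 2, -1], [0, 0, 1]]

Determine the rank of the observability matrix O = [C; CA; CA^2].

3

CA = [[-2, 10, -8], [2, -2, 2]]
CA^2 = [[-4, 32, -34], [0, -4, 6]]
Observability matrix O = [C; CA; CA^2] = [[2, 2, -1], [0, 0, 1], [-2, 10, -8], [2, -2, 2], [-4, 32, -34], [0, -4, 6]]
Take the 3×3 submatrix of O formed by rows 1, 2, 3: [[2, 2, -1], [0, 0, 1], [-2, 10, -8]]. Its determinant is 2·(0·(-8) - 1·10) - 2·(0·(-8) - 1·(-2)) + (-1)·(0·10 - 0·(-2)) = 2·(-10) - 2·2 + (-1)·0 = -24 ≠ 0.
So rank(O) ≥ 3; since O has 3 columns, rank(O) = 3.
rank(O) = 3 = n, so the pair (A, C) is completely observable.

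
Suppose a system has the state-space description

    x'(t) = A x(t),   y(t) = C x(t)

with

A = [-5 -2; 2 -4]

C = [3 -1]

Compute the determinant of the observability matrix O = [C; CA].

-23

CA = [[-17, -2]]
Observability matrix O = [C; CA] = [[3, -1], [-17, -2]]
det(O) = 3·(-2) - (-1)·(-17) = -6 - 17 = -23
Since det(O) ≠ 0, rank(O) = 2 and the system is completely observable.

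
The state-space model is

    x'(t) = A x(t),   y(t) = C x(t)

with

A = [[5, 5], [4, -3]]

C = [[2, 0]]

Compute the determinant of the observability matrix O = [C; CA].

CA = [[10, 10]]
Observability matrix O = [C; CA] = [[2, 0], [10, 10]]
det(O) = 2·10 - 0·10 = 20 - 0 = 20
Since det(O) ≠ 0, rank(O) = 2 and the system is completely observable.

20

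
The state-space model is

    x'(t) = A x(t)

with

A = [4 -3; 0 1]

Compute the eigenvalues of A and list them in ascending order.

det(sI - A) = s^2 - (tr A)s + det A, with tr A = 4 + 1 = 5 and det A = 4·1 - (-3)·0 = 4 - 0 = 4.
So p(s) = det(sI - A) = s^2 - 5s + 4.
Factor s^2 - 5s + 4: two numbers with sum 5 and product 4 are 4 and 1, so s^2 - 5s + 4 = (s - 4)(s - 1).
Hence p(s) = (s - 4) (s - 1), with roots 1, 4.
At least one eigenvalue has non-negative real part, so the system is not asymptotically stable.

1, 4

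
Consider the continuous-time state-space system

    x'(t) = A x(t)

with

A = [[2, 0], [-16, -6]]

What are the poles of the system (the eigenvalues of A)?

-6, 2

det(sI - A) = s^2 - (tr A)s + det A, with tr A = 2 + (-6) = -4 and det A = 2·(-6) - 0·(-16) = -12 - 0 = -12.
So p(s) = det(sI - A) = s^2 + 4s - 12.
Factor s^2 + 4s - 12: two numbers with sum -4 and product -12 are 2 and -6, so s^2 + 4s - 12 = (s - 2)(s + 6).
Hence p(s) = (s - 2) (s + 6), with roots -6, 2.
At least one eigenvalue has non-negative real part, so the system is not asymptotically stable.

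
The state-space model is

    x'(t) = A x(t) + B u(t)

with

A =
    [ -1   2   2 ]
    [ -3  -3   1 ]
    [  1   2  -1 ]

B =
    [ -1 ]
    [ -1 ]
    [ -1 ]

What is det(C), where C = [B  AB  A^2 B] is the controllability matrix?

AB = [[-3], [5], [-2]]
A^2B = [[9], [-8], [9]]
Controllability matrix C = [B  AB  A^2B] = [[-1, -3, 9], [-1, 5, -8], [-1, -2, 9]]
Expanding along the first row, det(C) = (-1)·(5·9 - (-8)·(-2)) - (-3)·((-1)·9 - (-8)·(-1)) + 9·((-1)·(-2) - 5·(-1)) = (-1)·29 - (-3)·(-17) + 9·7 = -17
Since det(C) ≠ 0, rank(C) = 3 and the system is completely controllable.

-17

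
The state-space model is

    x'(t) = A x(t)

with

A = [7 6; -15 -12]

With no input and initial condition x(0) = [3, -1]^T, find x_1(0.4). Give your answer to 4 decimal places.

det(sI - A) = s^2 - (tr A)s + det A, with tr A = 7 + (-12) = -5 and det A = 7·(-12) - 6·(-15) = -84 - (-90) = 6.
So p(s) = det(sI - A) = s^2 + 5s + 6.
Factor s^2 + 5s + 6: two numbers with sum -5 and product 6 are -2 and -3, so s^2 + 5s + 6 = (s + 2)(s + 3).
Hence p(s) = (s + 2) (s + 3), with roots -3, -2.
The eigenvalues -3, -2 are distinct and real, so A is diagonalisable and x(t) = e^{At} x(0) = V diag(e^{λ_i t}) V^{-1} x(0), where the columns of V are the eigenvectors.
λ = -3: A - (-3)I = [[10, 6], [-15, -9]]. Row 1 gives 10·v1 + 6·v2 = 0, so take v_1 = [-3, 5]^T.
λ = -2: A - (-2)I = [[9, 6], [-15, -10]]. Row 1 gives 9·v1 + 6·v2 = 0, so take v_2 = [-2, 3]^T.
V = [v_1 v_2] = [[-3, -2], [5, 3]] has det V = 1, so V^{-1} = adj(V)/det V = [[3, 2], [-5, -3]].
Modal coordinates z(0) = V^{-1} x(0): 3·3 + 2·(-1) = 7; (-5)·3 + (-3)·(-1) = -12; so z(0) = [7, -12]^T.
x_1(t) = Σ_i (v_i)_1 · z_i(0) · e^{λ_i t} (row 1 of V times the modal terms).
x_1(0.4) = (-3)·7·e^{-3·0.4} + (-2)·(-12)·e^{-2·0.4} = (-21)·0.301194 + 24·0.449329 = 4.4588.

4.4588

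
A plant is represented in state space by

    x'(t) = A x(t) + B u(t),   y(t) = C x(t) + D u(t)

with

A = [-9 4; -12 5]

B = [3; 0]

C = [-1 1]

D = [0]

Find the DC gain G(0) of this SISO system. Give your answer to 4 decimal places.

G(0) = C(-A)^{-1}B + D = -C A^{-1} B + D.
det A = 3, so A^{-1} = (1/3)·adj(A) = [[5/3, -4/3], [4, -3]]
A^{-1} B = [5, 12]^T
C A^{-1} B = 7
G(0) = D - C A^{-1} B = 0 - (7) = -7

-7.0000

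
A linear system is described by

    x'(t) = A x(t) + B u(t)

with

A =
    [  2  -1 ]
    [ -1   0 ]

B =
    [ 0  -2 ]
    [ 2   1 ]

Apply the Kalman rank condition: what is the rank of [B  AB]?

2

AB = [[-2, -5], [0, 2]]
Controllability matrix C = [B  AB] = [[0, -2, -2, -5], [2, 1, 0, 2]]
Take the 2×2 submatrix of C formed by columns 1, 2: [[0, -2], [2, 1]]. Its determinant is 0·1 - (-2)·2 = 0 - (-4) = 4 ≠ 0.
So rank(C) ≥ 2; since C has 2 rows, rank(C) = 2.
rank(C) = 2 = n, so the pair (A, B) is completely controllable.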